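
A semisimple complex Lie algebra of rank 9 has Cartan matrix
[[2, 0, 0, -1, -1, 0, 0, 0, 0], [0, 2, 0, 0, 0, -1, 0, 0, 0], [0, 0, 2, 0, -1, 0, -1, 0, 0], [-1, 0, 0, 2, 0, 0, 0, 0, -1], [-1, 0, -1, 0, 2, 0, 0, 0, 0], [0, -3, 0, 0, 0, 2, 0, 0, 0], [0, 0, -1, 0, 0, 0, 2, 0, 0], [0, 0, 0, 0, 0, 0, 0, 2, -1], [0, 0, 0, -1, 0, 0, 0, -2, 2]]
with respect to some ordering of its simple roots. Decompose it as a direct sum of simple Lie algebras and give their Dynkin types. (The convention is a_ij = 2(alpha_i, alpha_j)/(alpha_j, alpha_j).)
B_7 (so(15)) ⊕ G_2

The diagram associated to this matrix has two connected components: the simple roots {alpha_1, alpha_3, alpha_4, alpha_5, alpha_7, alpha_8, alpha_9} form a chain of 7 nodes with a double edge at one end; the terminal node there is the unique short simple root (B_7), and {alpha_2, alpha_6} form two nodes joined by a triple edge (G_2). A semisimple Lie algebra decomposes uniquely as the direct sum of simple ideals, one per connected component of its Dynkin diagram, so g ≅ B_7 ⊕ G_2 (dimension 105 + 14 = 119).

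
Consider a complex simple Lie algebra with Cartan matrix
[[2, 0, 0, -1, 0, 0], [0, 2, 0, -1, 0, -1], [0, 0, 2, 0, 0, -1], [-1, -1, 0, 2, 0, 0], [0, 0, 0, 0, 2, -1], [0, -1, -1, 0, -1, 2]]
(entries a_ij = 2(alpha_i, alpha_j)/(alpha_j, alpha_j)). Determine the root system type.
The matrix has rank 6 with 2's on the diagonal. Reading the off-diagonal entries as Dynkin edges (a single edge where a_ij = a_ji = -1; a double or triple edge where a_ij * a_ji = 2 or 3), the diagram is a chain of 4 nodes with a fork of two nodes at one end (D_6). One simple-root ordering that puts it in standard form is (alpha_1, alpha_4, alpha_2, alpha_6, alpha_5, alpha_3). So the algebra is type D_6, i.e. so(12).

D_6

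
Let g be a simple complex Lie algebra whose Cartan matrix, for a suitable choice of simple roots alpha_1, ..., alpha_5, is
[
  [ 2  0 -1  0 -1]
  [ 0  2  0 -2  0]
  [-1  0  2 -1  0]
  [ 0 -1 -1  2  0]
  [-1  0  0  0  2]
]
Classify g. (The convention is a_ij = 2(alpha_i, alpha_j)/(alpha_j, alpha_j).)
C5

The matrix has rank 5 with 2's on the diagonal. Reading the off-diagonal entries as Dynkin edges (a single edge where a_ij = a_ji = -1; a double or triple edge where a_ij * a_ji = 2 or 3), the diagram is a chain of 5 nodes with a double edge at one end; the terminal node there is the unique long simple root (C_5). One simple-root ordering that puts it in standard form is (alpha_5, alpha_1, alpha_3, alpha_4, alpha_2). So the algebra is type C_5, i.e. sp(10).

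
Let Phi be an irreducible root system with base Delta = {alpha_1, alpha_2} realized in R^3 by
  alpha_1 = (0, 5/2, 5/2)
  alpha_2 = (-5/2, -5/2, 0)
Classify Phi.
Compute the Cartan integers a_ij = 2(alpha_i, alpha_j)/(alpha_j, alpha_j); the resulting 2x2 Cartan matrix is
[[2, -1], [-1, 2]].
All simple roots have the same length, so the diagram is simply laced. The associated Dynkin diagram is a chain of 2 nodes with single edges (A_2), so the type is A_2 (the algebra sl(3)).

A_2 (sl(3))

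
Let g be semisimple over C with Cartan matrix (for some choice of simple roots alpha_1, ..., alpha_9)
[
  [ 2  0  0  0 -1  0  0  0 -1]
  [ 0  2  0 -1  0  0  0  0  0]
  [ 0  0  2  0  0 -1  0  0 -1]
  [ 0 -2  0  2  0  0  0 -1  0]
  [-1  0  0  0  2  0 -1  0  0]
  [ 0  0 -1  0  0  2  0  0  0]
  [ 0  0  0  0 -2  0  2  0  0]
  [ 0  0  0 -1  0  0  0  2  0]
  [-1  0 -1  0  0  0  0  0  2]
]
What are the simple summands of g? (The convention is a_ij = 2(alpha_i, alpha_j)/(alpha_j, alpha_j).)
B_3 (so(7)) ⊕ C_6 (sp(12))

The diagram associated to this matrix has two connected components: the simple roots {alpha_2, alpha_4, alpha_8} form a chain of 3 nodes with a double edge at one end; the terminal node there is the unique short simple root (B_3), and {alpha_1, alpha_3, alpha_5, alpha_6, alpha_7, alpha_9} form a chain of 6 nodes with a double edge at one end; the terminal node there is the unique long simple root (C_6). A semisimple Lie algebra decomposes uniquely as the direct sum of simple ideals, one per connected component of its Dynkin diagram, so g ≅ B_3 ⊕ C_6 (dimension 21 + 78 = 99).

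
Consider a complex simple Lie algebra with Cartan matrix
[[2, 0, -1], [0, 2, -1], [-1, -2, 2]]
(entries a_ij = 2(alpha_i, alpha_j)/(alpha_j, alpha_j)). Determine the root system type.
The matrix has rank 3 with 2's on the diagonal. Reading the off-diagonal entries as Dynkin edges (a single edge where a_ij = a_ji = -1; a double or triple edge where a_ij * a_ji = 2 or 3), the diagram is a chain of 3 nodes with a double edge at one end; the terminal node there is the unique short simple root (B_3). One simple-root ordering that puts it in standard form is (alpha_1, alpha_3, alpha_2). So the algebra is type B_3, i.e. so(7).

B3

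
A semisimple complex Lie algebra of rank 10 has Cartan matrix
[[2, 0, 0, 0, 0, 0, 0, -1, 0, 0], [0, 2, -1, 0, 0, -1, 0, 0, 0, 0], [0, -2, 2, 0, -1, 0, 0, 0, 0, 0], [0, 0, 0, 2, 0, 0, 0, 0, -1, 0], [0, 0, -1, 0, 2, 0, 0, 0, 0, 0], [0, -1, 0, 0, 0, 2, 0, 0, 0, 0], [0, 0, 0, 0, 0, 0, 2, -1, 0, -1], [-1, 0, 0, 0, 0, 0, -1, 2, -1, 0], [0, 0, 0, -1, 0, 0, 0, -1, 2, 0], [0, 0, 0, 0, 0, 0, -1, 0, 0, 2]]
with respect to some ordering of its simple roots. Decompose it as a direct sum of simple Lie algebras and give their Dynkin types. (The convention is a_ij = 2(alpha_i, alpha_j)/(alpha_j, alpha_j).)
The diagram associated to this matrix has two connected components: the simple roots {alpha_1, alpha_4, alpha_7, alpha_8, alpha_9, alpha_10} form a chain of 5 nodes with one extra node attached to the third node from one end (E_6), and {alpha_2, alpha_3, alpha_5, alpha_6} form a chain of 4 nodes with a double edge between the middle two (F_4). A semisimple Lie algebra decomposes uniquely as the direct sum of simple ideals, one per connected component of its Dynkin diagram, so g ≅ E_6 ⊕ F_4 (dimension 78 + 52 = 130).

E_6 ⊕ F_4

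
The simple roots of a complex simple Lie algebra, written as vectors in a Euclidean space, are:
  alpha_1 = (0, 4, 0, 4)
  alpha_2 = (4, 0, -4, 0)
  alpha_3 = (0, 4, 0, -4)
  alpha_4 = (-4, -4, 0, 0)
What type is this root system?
D_4

Compute the Cartan integers a_ij = 2(alpha_i, alpha_j)/(alpha_j, alpha_j); the resulting 4x4 Cartan matrix is
[[2, 0, 0, -1], [0, 2, 0, -1], [0, 0, 2, -1], [-1, -1, -1, 2]].
All simple roots have the same length, so the diagram is simply laced. The associated Dynkin diagram is a chain of 2 nodes with a fork of two nodes at one end (D_4), so the type is D_4 (the algebra so(8)).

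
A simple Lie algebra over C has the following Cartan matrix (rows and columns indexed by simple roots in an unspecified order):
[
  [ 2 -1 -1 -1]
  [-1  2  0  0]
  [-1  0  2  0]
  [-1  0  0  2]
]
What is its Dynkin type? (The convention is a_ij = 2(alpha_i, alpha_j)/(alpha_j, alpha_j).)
The matrix has rank 4 with 2's on the diagonal. Reading the off-diagonal entries as Dynkin edges (a single edge where a_ij = a_ji = -1; a double or triple edge where a_ij * a_ji = 2 or 3), the diagram is a chain of 2 nodes with a fork of two nodes at one end (D_4). One simple-root ordering that puts it in standard form is (alpha_3, alpha_1, alpha_4, alpha_2). So the algebra is type D_4, i.e. so(8).

D_4 (so(8))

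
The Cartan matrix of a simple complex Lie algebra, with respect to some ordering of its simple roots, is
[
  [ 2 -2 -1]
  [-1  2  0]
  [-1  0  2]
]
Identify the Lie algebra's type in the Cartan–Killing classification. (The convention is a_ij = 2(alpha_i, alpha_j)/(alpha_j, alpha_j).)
The matrix has rank 3 with 2's on the diagonal. Reading the off-diagonal entries as Dynkin edges (a single edge where a_ij = a_ji = -1; a double or triple edge where a_ij * a_ji = 2 or 3), the diagram is a chain of 3 nodes with a double edge at one end; the terminal node there is the unique short simple root (B_3). One simple-root ordering that puts it in standard form is (alpha_3, alpha_1, alpha_2). So the algebra is type B_3, i.e. so(7).

B_3 (so(7))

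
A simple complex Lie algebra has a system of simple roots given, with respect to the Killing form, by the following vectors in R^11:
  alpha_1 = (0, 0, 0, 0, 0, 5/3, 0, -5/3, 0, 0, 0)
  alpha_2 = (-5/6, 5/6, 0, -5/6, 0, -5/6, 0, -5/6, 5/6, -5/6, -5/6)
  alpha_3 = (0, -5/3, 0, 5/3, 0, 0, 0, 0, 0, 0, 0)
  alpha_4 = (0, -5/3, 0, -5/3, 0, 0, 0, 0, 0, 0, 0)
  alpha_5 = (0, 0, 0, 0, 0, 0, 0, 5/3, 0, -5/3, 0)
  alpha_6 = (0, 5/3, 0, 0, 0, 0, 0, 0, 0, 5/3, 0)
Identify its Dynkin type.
Compute the Cartan integers a_ij = 2(alpha_i, alpha_j)/(alpha_j, alpha_j); the resulting 6x6 Cartan matrix is
[[2, 0, 0, 0, -1, 0], [0, 2, -1, 0, 0, 0], [0, -1, 2, 0, 0, -1], [0, 0, 0, 2, 0, -1], [-1, 0, 0, 0, 2, -1], [0, 0, -1, -1, -1, 2]].
All simple roots have the same length, so the diagram is simply laced. The associated Dynkin diagram is a chain of 5 nodes with one extra node attached to the third node from one end (E_6), so the type is E_6.

E_6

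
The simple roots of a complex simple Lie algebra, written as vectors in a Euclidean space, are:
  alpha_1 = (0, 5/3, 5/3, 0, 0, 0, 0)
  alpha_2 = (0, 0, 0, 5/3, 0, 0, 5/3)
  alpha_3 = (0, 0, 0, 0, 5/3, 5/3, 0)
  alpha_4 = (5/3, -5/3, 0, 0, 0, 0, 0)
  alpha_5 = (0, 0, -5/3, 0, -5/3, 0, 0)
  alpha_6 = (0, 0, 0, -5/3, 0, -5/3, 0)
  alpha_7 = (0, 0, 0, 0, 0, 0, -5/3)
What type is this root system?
B_7 (so(15))

Compute the Cartan integers a_ij = 2(alpha_i, alpha_j)/(alpha_j, alpha_j); the resulting 7x7 Cartan matrix is
[[2, 0, 0, -1, -1, 0, 0], [0, 2, 0, 0, 0, -1, -2], [0, 0, 2, 0, -1, -1, 0], [-1, 0, 0, 2, 0, 0, 0], [-1, 0, -1, 0, 2, 0, 0], [0, -1, -1, 0, 0, 2, 0], [0, -1, 0, 0, 0, 0, 2]].
The roots have two lengths (squared-length ratio 2:1); the short ones are alpha_{7}. The associated Dynkin diagram is a chain of 7 nodes with a double edge at one end; the terminal node there is the unique short simple root (B_7), so the type is B_7 (the algebra so(15)).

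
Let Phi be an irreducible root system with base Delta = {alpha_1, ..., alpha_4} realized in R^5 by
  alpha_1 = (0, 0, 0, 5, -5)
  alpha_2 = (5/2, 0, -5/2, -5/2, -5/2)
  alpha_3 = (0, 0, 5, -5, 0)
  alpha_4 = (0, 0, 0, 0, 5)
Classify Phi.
F_4

Compute the Cartan integers a_ij = 2(alpha_i, alpha_j)/(alpha_j, alpha_j); the resulting 4x4 Cartan matrix is
[[2, 0, -1, -2], [0, 2, 0, -1], [-1, 0, 2, 0], [-1, -1, 0, 2]].
The roots have two lengths (squared-length ratio 2:1); the short ones are alpha_{2,4}. The associated Dynkin diagram is a chain of 4 nodes with a double edge between the middle two (F_4), so the type is F_4.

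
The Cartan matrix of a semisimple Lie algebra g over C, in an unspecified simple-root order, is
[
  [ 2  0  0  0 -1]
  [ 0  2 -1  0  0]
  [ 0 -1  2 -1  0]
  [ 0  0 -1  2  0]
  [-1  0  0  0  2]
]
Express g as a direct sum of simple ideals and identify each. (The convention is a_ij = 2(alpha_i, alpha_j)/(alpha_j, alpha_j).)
A_2 ⊕ A_3

The diagram associated to this matrix has two connected components: the simple roots {alpha_1, alpha_5} form a chain of 2 nodes with single edges (A_2), and {alpha_2, alpha_3, alpha_4} form a chain of 3 nodes with single edges (A_3). A semisimple Lie algebra decomposes uniquely as the direct sum of simple ideals, one per connected component of its Dynkin diagram, so g ≅ A_2 ⊕ A_3 (dimension 8 + 15 = 23).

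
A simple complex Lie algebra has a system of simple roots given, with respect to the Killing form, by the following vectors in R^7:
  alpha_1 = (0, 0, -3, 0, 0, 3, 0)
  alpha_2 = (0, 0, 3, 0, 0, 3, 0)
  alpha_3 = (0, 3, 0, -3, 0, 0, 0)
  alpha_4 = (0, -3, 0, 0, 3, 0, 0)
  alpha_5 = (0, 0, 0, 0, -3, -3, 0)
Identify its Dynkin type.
Compute the Cartan integers a_ij = 2(alpha_i, alpha_j)/(alpha_j, alpha_j); the resulting 5x5 Cartan matrix is
[[2, 0, 0, 0, -1], [0, 2, 0, 0, -1], [0, 0, 2, -1, 0], [0, 0, -1, 2, -1], [-1, -1, 0, -1, 2]].
All simple roots have the same length, so the diagram is simply laced. The associated Dynkin diagram is a chain of 3 nodes with a fork of two nodes at one end (D_5), so the type is D_5 (the algebra so(10)).

type D_5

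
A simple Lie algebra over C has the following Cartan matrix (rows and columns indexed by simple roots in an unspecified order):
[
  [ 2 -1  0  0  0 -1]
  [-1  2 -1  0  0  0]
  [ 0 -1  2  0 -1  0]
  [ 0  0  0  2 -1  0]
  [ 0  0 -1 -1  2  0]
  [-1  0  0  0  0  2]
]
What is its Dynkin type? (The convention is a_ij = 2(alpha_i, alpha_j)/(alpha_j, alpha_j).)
The matrix has rank 6 with 2's on the diagonal. Reading the off-diagonal entries as Dynkin edges (a single edge where a_ij = a_ji = -1; a double or triple edge where a_ij * a_ji = 2 or 3), the diagram is a chain of 6 nodes with single edges (A_6). One simple-root ordering that puts it in standard form is (alpha_6, alpha_1, alpha_2, alpha_3, alpha_5, alpha_4). So the algebra is type A_6, i.e. sl(7).

type A_6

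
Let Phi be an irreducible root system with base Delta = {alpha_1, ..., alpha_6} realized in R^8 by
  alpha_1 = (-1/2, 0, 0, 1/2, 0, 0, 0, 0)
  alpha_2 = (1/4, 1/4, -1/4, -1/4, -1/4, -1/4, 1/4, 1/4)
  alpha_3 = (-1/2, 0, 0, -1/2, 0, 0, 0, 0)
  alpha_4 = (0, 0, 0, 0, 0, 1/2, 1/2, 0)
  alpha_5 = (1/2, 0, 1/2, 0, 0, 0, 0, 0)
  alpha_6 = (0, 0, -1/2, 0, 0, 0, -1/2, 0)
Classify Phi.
Compute the Cartan integers a_ij = 2(alpha_i, alpha_j)/(alpha_j, alpha_j); the resulting 6x6 Cartan matrix is
[[2, -1, 0, 0, -1, 0], [-1, 2, 0, 0, 0, 0], [0, 0, 2, 0, -1, 0], [0, 0, 0, 2, 0, -1], [-1, 0, -1, 0, 2, -1], [0, 0, 0, -1, -1, 2]].
All simple roots have the same length, so the diagram is simply laced. The associated Dynkin diagram is a chain of 5 nodes with one extra node attached to the third node from one end (E_6), so the type is E_6.

E6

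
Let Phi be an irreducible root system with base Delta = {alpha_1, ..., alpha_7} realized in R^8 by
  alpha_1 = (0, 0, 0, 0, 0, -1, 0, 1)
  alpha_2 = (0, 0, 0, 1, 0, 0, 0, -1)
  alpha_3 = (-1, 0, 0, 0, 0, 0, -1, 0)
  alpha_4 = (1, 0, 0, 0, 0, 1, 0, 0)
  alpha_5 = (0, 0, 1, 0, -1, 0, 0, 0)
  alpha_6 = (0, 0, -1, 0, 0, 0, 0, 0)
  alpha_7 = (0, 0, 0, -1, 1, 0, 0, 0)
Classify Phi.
B_7

Compute the Cartan integers a_ij = 2(alpha_i, alpha_j)/(alpha_j, alpha_j); the resulting 7x7 Cartan matrix is
[[2, -1, 0, -1, 0, 0, 0], [-1, 2, 0, 0, 0, 0, -1], [0, 0, 2, -1, 0, 0, 0], [-1, 0, -1, 2, 0, 0, 0], [0, 0, 0, 0, 2, -2, -1], [0, 0, 0, 0, -1, 2, 0], [0, -1, 0, 0, -1, 0, 2]].
The roots have two lengths (squared-length ratio 2:1); the short ones are alpha_{6}. The associated Dynkin diagram is a chain of 7 nodes with a double edge at one end; the terminal node there is the unique short simple root (B_7), so the type is B_7 (the algebra so(15)).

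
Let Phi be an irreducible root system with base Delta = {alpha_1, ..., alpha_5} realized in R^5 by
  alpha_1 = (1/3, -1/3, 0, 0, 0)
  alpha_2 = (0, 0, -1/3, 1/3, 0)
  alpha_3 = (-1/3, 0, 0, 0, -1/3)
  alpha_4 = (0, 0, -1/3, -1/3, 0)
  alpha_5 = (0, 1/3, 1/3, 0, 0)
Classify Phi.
Compute the Cartan integers a_ij = 2(alpha_i, alpha_j)/(alpha_j, alpha_j); the resulting 5x5 Cartan matrix is
[[2, 0, -1, 0, -1], [0, 2, 0, 0, -1], [-1, 0, 2, 0, 0], [0, 0, 0, 2, -1], [-1, -1, 0, -1, 2]].
All simple roots have the same length, so the diagram is simply laced. The associated Dynkin diagram is a chain of 3 nodes with a fork of two nodes at one end (D_5), so the type is D_5 (the algebra so(10)).

D5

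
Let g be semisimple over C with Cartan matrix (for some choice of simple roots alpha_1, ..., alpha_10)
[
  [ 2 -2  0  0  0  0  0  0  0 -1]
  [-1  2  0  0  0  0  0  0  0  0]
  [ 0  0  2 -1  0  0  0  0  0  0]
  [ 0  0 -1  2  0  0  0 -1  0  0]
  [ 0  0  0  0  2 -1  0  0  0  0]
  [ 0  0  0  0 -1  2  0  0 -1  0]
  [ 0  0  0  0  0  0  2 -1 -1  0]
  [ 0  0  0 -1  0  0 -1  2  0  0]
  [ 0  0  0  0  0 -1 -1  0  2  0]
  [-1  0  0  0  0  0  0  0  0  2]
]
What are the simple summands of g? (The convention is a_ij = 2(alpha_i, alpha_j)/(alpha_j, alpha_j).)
type A_7 + type B_3

The diagram associated to this matrix has two connected components: the simple roots {alpha_3, alpha_4, alpha_5, alpha_6, alpha_7, alpha_8, alpha_9} form a chain of 7 nodes with single edges (A_7), and {alpha_1, alpha_2, alpha_10} form a chain of 3 nodes with a double edge at one end; the terminal node there is the unique short simple root (B_3). A semisimple Lie algebra decomposes uniquely as the direct sum of simple ideals, one per connected component of its Dynkin diagram, so g ≅ A_7 ⊕ B_3 (dimension 63 + 21 = 84).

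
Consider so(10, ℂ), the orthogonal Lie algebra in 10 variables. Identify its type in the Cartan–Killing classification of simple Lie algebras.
type D_5

This is so(10) with 10 even, which has dimension 10(10-1)/2 = 45 and rank 10/2 = 5. In the classification of classical Lie algebras, the orthogonal algebra so(2n) in an even number of variables has type D_n; here n = 5, so the Dynkin diagram is a chain of 3 nodes with a fork of two nodes at one end (D_5). Hence the type is D_5.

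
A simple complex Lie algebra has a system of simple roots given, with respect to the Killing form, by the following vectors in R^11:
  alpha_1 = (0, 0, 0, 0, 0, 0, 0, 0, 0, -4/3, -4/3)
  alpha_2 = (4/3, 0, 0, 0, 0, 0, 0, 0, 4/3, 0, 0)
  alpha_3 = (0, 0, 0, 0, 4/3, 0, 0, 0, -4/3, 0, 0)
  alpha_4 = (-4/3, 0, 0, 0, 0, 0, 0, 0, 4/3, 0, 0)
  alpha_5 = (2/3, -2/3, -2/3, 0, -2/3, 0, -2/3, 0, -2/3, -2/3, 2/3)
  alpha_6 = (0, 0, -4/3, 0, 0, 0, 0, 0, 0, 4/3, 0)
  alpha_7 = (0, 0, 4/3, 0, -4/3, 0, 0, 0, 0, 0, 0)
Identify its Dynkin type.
Compute the Cartan integers a_ij = 2(alpha_i, alpha_j)/(alpha_j, alpha_j); the resulting 7x7 Cartan matrix is
[[2, 0, 0, 0, 0, -1, 0], [0, 2, -1, 0, 0, 0, 0], [0, -1, 2, -1, 0, 0, -1], [0, 0, -1, 2, -1, 0, 0], [0, 0, 0, -1, 2, 0, 0], [-1, 0, 0, 0, 0, 2, -1], [0, 0, -1, 0, 0, -1, 2]].
All simple roots have the same length, so the diagram is simply laced. The associated Dynkin diagram is a chain of 6 nodes with one extra node attached to the third node from one end (E_7), so the type is E_7.

E7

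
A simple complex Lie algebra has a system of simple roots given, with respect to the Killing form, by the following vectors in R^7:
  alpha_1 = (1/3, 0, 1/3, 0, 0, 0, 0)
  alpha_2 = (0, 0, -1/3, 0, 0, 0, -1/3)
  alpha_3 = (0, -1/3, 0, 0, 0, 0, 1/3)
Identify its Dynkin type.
Compute the Cartan integers a_ij = 2(alpha_i, alpha_j)/(alpha_j, alpha_j); the resulting 3x3 Cartan matrix is
[[2, -1, 0], [-1, 2, -1], [0, -1, 2]].
All simple roots have the same length, so the diagram is simply laced. The associated Dynkin diagram is a chain of 3 nodes with single edges (A_3), so the type is A_3 (the algebra sl(4)).

A_3 (sl(4))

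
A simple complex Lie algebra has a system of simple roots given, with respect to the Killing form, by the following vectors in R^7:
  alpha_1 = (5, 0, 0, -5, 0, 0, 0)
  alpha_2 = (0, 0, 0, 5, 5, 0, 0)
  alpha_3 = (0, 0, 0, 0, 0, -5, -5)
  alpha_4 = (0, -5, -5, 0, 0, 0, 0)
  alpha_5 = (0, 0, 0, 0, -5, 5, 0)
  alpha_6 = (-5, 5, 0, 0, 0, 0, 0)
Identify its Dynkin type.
Compute the Cartan integers a_ij = 2(alpha_i, alpha_j)/(alpha_j, alpha_j); the resulting 6x6 Cartan matrix is
[[2, -1, 0, 0, 0, -1], [-1, 2, 0, 0, -1, 0], [0, 0, 2, 0, -1, 0], [0, 0, 0, 2, 0, -1], [0, -1, -1, 0, 2, 0], [-1, 0, 0, -1, 0, 2]].
All simple roots have the same length, so the diagram is simply laced. The associated Dynkin diagram is a chain of 6 nodes with single edges (A_6), so the type is A_6 (the algebra sl(7)).

A6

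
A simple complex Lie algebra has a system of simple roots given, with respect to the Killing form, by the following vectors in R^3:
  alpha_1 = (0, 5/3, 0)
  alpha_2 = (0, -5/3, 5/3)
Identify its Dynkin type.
Compute the Cartan integers a_ij = 2(alpha_i, alpha_j)/(alpha_j, alpha_j); the resulting 2x2 Cartan matrix is
[[2, -1], [-2, 2]].
The roots have two lengths (squared-length ratio 2:1); the short ones are alpha_{1}. The associated Dynkin diagram is a chain of 2 nodes with a double edge at one end; the terminal node there is the unique short simple root (B_2), so the type is B_2 (the algebra so(5)).

B2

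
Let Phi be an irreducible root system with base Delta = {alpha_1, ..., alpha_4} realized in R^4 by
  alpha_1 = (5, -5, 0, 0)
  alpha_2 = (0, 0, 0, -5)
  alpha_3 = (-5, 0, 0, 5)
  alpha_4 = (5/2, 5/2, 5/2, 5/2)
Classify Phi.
Compute the Cartan integers a_ij = 2(alpha_i, alpha_j)/(alpha_j, alpha_j); the resulting 4x4 Cartan matrix is
[[2, 0, -1, 0], [0, 2, -1, -1], [-1, -2, 2, 0], [0, -1, 0, 2]].
The roots have two lengths (squared-length ratio 2:1); the short ones are alpha_{2,4}. The associated Dynkin diagram is a chain of 4 nodes with a double edge between the middle two (F_4), so the type is F_4.

F_4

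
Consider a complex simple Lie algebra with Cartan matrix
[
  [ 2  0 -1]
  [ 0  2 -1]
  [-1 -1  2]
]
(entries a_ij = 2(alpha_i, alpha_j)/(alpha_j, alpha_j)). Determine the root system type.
The matrix has rank 3 with 2's on the diagonal. Reading the off-diagonal entries as Dynkin edges (a single edge where a_ij = a_ji = -1; a double or triple edge where a_ij * a_ji = 2 or 3), the diagram is a chain of 3 nodes with single edges (A_3). One simple-root ordering that puts it in standard form is (alpha_2, alpha_3, alpha_1). So the algebra is type A_3, i.e. sl(4).

type A_3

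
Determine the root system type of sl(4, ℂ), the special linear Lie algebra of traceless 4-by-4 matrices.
This is sl(4), which has dimension 4^2 - 1 = 15 and rank 4 - 1 = 3 (a Cartan subalgebra is the diagonal traceless matrices). In the classification of classical Lie algebras, the special linear algebra sl(n+1) has type A_n; here n = 3, so the Dynkin diagram is a chain of 3 nodes with single edges (A_3). Hence the type is A_3.

A_3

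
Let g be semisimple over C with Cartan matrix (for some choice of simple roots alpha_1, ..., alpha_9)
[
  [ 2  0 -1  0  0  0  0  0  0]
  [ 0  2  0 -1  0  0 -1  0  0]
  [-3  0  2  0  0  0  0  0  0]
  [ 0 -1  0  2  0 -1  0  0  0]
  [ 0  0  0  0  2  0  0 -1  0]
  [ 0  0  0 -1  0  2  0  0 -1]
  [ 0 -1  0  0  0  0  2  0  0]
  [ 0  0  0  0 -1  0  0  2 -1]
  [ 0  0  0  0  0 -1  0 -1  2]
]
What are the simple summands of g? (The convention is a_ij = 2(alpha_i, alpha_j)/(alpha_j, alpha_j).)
A7 + G2

The diagram associated to this matrix has two connected components: the simple roots {alpha_2, alpha_4, alpha_5, alpha_6, alpha_7, alpha_8, alpha_9} form a chain of 7 nodes with single edges (A_7), and {alpha_1, alpha_3} form two nodes joined by a triple edge (G_2). A semisimple Lie algebra decomposes uniquely as the direct sum of simple ideals, one per connected component of its Dynkin diagram, so g ≅ A_7 ⊕ G_2 (dimension 63 + 14 = 77).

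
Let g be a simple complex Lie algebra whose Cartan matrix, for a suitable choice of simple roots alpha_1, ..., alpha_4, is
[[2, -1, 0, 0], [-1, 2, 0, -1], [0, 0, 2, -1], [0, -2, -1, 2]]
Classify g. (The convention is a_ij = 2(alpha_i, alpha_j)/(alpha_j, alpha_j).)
The matrix has rank 4 with 2's on the diagonal. Reading the off-diagonal entries as Dynkin edges (a single edge where a_ij = a_ji = -1; a double or triple edge where a_ij * a_ji = 2 or 3), the diagram is a chain of 4 nodes with a double edge between the middle two (F_4). One simple-root ordering that puts it in standard form is (alpha_3, alpha_4, alpha_2, alpha_1). So the algebra is type F_4.

type F_4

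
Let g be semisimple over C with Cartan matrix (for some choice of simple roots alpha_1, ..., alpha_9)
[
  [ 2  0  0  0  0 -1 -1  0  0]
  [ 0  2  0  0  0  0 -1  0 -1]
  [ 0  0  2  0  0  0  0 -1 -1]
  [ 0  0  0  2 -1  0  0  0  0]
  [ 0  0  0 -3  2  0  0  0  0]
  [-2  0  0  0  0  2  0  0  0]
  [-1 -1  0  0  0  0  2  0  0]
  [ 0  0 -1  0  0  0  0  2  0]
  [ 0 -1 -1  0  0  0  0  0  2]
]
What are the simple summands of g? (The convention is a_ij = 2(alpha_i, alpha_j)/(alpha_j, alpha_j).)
The diagram associated to this matrix has two connected components: the simple roots {alpha_1, alpha_2, alpha_3, alpha_6, alpha_7, alpha_8, alpha_9} form a chain of 7 nodes with a double edge at one end; the terminal node there is the unique long simple root (C_7), and {alpha_4, alpha_5} form two nodes joined by a triple edge (G_2). A semisimple Lie algebra decomposes uniquely as the direct sum of simple ideals, one per connected component of its Dynkin diagram, so g ≅ C_7 ⊕ G_2 (dimension 105 + 14 = 119).

type C_7 ⊕ type G_2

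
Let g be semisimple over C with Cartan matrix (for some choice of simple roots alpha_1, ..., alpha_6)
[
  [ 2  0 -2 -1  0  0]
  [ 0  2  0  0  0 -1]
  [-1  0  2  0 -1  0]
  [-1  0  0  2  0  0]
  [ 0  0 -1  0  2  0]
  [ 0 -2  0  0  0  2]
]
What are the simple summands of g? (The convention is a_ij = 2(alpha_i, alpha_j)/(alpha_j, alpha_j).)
type B_2 ⊕ type F_4

The diagram associated to this matrix has two connected components: the simple roots {alpha_2, alpha_6} form a chain of 2 nodes with a double edge at one end; the terminal node there is the unique short simple root (B_2), and {alpha_1, alpha_3, alpha_4, alpha_5} form a chain of 4 nodes with a double edge between the middle two (F_4). A semisimple Lie algebra decomposes uniquely as the direct sum of simple ideals, one per connected component of its Dynkin diagram, so g ≅ B_2 ⊕ F_4 (dimension 10 + 52 = 62).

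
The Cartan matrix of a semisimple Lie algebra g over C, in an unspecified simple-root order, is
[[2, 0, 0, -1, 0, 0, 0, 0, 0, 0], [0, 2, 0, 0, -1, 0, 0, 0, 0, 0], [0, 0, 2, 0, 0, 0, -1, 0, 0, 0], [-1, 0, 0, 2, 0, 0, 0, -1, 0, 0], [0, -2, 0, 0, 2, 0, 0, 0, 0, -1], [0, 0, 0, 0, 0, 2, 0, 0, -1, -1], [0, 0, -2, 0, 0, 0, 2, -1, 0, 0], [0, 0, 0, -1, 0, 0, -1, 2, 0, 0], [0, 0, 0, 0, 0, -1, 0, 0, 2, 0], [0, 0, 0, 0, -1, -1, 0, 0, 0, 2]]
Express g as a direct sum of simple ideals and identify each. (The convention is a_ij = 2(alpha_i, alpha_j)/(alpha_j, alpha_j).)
B_5 (so(11)) + B_5 (so(11))

The diagram associated to this matrix has two connected components: the simple roots {alpha_2, alpha_5, alpha_6, alpha_9, alpha_10} form a chain of 5 nodes with a double edge at one end; the terminal node there is the unique short simple root (B_5), and {alpha_1, alpha_3, alpha_4, alpha_7, alpha_8} form a chain of 5 nodes with a double edge at one end; the terminal node there is the unique short simple root (B_5). A semisimple Lie algebra decomposes uniquely as the direct sum of simple ideals, one per connected component of its Dynkin diagram, so g ≅ B_5 ⊕ B_5 (dimension 55 + 55 = 110).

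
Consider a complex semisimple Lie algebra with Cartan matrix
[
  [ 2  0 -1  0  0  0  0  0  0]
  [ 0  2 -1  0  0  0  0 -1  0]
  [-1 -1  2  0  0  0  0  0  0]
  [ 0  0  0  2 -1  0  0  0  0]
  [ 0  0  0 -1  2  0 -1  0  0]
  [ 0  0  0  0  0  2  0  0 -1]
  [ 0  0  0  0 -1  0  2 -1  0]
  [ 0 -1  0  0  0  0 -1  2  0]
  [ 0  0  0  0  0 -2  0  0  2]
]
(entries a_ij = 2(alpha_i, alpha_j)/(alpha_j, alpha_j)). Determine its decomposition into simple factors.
type A_7 + type B_2

The diagram associated to this matrix has two connected components: the simple roots {alpha_1, alpha_2, alpha_3, alpha_4, alpha_5, alpha_7, alpha_8} form a chain of 7 nodes with single edges (A_7), and {alpha_6, alpha_9} form a chain of 2 nodes with a double edge at one end; the terminal node there is the unique short simple root (B_2). A semisimple Lie algebra decomposes uniquely as the direct sum of simple ideals, one per connected component of its Dynkin diagram, so g ≅ A_7 ⊕ B_2 (dimension 63 + 10 = 73).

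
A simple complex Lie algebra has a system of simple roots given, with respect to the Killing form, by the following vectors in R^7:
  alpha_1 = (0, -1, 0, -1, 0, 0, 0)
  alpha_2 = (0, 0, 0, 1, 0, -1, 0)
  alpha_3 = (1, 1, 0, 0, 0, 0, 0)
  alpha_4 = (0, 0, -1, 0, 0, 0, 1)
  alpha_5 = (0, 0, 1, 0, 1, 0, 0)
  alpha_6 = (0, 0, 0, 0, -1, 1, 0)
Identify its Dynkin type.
type A_6

Compute the Cartan integers a_ij = 2(alpha_i, alpha_j)/(alpha_j, alpha_j); the resulting 6x6 Cartan matrix is
[[2, -1, -1, 0, 0, 0], [-1, 2, 0, 0, 0, -1], [-1, 0, 2, 0, 0, 0], [0, 0, 0, 2, -1, 0], [0, 0, 0, -1, 2, -1], [0, -1, 0, 0, -1, 2]].
All simple roots have the same length, so the diagram is simply laced. The associated Dynkin diagram is a chain of 6 nodes with single edges (A_6), so the type is A_6 (the algebra sl(7)).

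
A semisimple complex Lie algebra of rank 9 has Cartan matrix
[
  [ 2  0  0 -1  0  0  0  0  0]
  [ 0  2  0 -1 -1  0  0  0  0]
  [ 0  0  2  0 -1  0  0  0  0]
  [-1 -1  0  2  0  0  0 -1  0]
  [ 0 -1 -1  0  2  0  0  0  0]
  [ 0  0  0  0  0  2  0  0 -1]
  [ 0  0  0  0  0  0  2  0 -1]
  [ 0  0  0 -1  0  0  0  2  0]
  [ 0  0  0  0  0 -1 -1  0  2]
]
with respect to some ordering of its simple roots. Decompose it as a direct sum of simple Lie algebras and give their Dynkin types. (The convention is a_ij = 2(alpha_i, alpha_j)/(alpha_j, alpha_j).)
A_3 + D_6

The diagram associated to this matrix has two connected components: the simple roots {alpha_6, alpha_7, alpha_9} form a chain of 3 nodes with single edges (A_3), and {alpha_1, alpha_2, alpha_3, alpha_4, alpha_5, alpha_8} form a chain of 4 nodes with a fork of two nodes at one end (D_6). A semisimple Lie algebra decomposes uniquely as the direct sum of simple ideals, one per connected component of its Dynkin diagram, so g ≅ A_3 ⊕ D_6 (dimension 15 + 66 = 81).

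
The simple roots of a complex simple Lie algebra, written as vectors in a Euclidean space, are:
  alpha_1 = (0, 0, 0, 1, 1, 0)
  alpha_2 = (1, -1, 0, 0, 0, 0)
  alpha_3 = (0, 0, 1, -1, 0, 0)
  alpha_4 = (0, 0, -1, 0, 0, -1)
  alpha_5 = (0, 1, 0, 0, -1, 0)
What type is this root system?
Compute the Cartan integers a_ij = 2(alpha_i, alpha_j)/(alpha_j, alpha_j); the resulting 5x5 Cartan matrix is
[[2, 0, -1, 0, -1], [0, 2, 0, 0, -1], [-1, 0, 2, -1, 0], [0, 0, -1, 2, 0], [-1, -1, 0, 0, 2]].
All simple roots have the same length, so the diagram is simply laced. The associated Dynkin diagram is a chain of 5 nodes with single edges (A_5), so the type is A_5 (the algebra sl(6)).

type A_5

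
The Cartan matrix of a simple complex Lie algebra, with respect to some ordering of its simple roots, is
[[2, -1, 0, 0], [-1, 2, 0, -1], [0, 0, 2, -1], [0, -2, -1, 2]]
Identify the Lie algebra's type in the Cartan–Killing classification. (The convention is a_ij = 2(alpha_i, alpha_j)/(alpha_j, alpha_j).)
type F_4

The matrix has rank 4 with 2's on the diagonal. Reading the off-diagonal entries as Dynkin edges (a single edge where a_ij = a_ji = -1; a double or triple edge where a_ij * a_ji = 2 or 3), the diagram is a chain of 4 nodes with a double edge between the middle two (F_4). One simple-root ordering that puts it in standard form is (alpha_3, alpha_4, alpha_2, alpha_1). So the algebra is type F_4.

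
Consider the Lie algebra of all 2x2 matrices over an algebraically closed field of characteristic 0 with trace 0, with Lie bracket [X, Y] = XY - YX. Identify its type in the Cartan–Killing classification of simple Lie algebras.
type A_1

This is sl(2), which has dimension 2^2 - 1 = 3 and rank 2 - 1 = 1 (a Cartan subalgebra is the diagonal traceless matrices). In the classification of classical Lie algebras, the special linear algebra sl(n+1) has type A_n; here n = 1, so the Dynkin diagram is a chain of 1 nodes with single edges (A_1). Hence the type is A_1.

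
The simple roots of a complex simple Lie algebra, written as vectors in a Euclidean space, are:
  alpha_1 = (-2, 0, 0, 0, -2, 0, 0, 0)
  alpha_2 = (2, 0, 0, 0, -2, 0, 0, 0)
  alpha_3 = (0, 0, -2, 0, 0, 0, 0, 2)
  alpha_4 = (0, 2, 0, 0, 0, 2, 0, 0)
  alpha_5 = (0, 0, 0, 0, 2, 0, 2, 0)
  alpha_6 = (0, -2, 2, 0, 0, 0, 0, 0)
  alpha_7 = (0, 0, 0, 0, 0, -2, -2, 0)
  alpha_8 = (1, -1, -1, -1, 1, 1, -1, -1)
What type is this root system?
Compute the Cartan integers a_ij = 2(alpha_i, alpha_j)/(alpha_j, alpha_j); the resulting 8x8 Cartan matrix is
[[2, 0, 0, 0, -1, 0, 0, -1], [0, 2, 0, 0, -1, 0, 0, 0], [0, 0, 2, 0, 0, -1, 0, 0], [0, 0, 0, 2, 0, -1, -1, 0], [-1, -1, 0, 0, 2, 0, -1, 0], [0, 0, -1, -1, 0, 2, 0, 0], [0, 0, 0, -1, -1, 0, 2, 0], [-1, 0, 0, 0, 0, 0, 0, 2]].
All simple roots have the same length, so the diagram is simply laced. The associated Dynkin diagram is a chain of 7 nodes with one extra node attached to the third node from one end (E_8), so the type is E_8.

E8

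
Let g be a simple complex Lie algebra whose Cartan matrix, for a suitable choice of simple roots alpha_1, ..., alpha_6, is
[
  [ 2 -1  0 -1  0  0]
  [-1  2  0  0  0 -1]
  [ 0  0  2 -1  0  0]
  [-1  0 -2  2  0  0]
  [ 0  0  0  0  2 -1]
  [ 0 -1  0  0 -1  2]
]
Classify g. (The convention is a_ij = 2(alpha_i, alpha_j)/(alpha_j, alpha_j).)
B6

The matrix has rank 6 with 2's on the diagonal. Reading the off-diagonal entries as Dynkin edges (a single edge where a_ij = a_ji = -1; a double or triple edge where a_ij * a_ji = 2 or 3), the diagram is a chain of 6 nodes with a double edge at one end; the terminal node there is the unique short simple root (B_6). One simple-root ordering that puts it in standard form is (alpha_5, alpha_6, alpha_2, alpha_1, alpha_4, alpha_3). So the algebra is type B_6, i.e. so(13).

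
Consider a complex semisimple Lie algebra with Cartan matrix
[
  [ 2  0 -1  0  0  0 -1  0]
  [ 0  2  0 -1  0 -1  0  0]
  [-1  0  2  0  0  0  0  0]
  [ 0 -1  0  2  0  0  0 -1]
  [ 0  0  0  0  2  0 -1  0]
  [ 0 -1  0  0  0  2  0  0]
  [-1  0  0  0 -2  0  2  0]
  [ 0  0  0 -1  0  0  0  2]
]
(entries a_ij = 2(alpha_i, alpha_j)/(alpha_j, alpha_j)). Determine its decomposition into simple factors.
The diagram associated to this matrix has two connected components: the simple roots {alpha_2, alpha_4, alpha_6, alpha_8} form a chain of 4 nodes with single edges (A_4), and {alpha_1, alpha_3, alpha_5, alpha_7} form a chain of 4 nodes with a double edge at one end; the terminal node there is the unique short simple root (B_4). A semisimple Lie algebra decomposes uniquely as the direct sum of simple ideals, one per connected component of its Dynkin diagram, so g ≅ A_4 ⊕ B_4 (dimension 24 + 36 = 60).

A_4 (sl(5)) + B_4 (so(9))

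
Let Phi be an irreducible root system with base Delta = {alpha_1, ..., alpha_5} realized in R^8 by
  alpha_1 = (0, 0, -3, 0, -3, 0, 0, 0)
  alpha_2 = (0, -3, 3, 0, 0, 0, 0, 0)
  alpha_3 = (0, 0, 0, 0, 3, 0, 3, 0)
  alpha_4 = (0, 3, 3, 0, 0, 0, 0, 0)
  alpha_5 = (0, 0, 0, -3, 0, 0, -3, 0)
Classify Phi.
D_5 (so(10))

Compute the Cartan integers a_ij = 2(alpha_i, alpha_j)/(alpha_j, alpha_j); the resulting 5x5 Cartan matrix is
[[2, -1, -1, -1, 0], [-1, 2, 0, 0, 0], [-1, 0, 2, 0, -1], [-1, 0, 0, 2, 0], [0, 0, -1, 0, 2]].
All simple roots have the same length, so the diagram is simply laced. The associated Dynkin diagram is a chain of 3 nodes with a fork of two nodes at one end (D_5), so the type is D_5 (the algebra so(10)).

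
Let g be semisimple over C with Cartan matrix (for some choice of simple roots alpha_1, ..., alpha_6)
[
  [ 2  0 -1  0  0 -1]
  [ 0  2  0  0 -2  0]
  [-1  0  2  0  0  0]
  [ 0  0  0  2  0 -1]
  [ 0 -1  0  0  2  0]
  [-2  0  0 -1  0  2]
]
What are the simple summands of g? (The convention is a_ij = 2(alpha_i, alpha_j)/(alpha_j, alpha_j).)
The diagram associated to this matrix has two connected components: the simple roots {alpha_2, alpha_5} form a chain of 2 nodes with a double edge at one end; the terminal node there is the unique short simple root (B_2), and {alpha_1, alpha_3, alpha_4, alpha_6} form a chain of 4 nodes with a double edge between the middle two (F_4). A semisimple Lie algebra decomposes uniquely as the direct sum of simple ideals, one per connected component of its Dynkin diagram, so g ≅ B_2 ⊕ F_4 (dimension 10 + 52 = 62).

B_2 + F_4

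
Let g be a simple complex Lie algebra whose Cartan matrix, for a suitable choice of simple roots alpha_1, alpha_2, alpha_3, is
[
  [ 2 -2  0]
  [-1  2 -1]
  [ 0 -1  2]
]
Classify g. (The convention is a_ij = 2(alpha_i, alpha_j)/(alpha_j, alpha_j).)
C3

The matrix has rank 3 with 2's on the diagonal. Reading the off-diagonal entries as Dynkin edges (a single edge where a_ij = a_ji = -1; a double or triple edge where a_ij * a_ji = 2 or 3), the diagram is a chain of 3 nodes with a double edge at one end; the terminal node there is the unique long simple root (C_3). One simple-root ordering that puts it in standard form is (alpha_3, alpha_2, alpha_1). So the algebra is type C_3, i.e. sp(6).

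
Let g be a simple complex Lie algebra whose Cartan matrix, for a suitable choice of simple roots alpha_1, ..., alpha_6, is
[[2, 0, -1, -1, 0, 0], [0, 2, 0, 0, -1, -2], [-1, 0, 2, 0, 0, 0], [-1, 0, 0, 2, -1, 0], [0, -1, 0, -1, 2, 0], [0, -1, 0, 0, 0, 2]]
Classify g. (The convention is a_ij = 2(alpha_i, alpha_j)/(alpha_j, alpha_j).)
B_6

The matrix has rank 6 with 2's on the diagonal. Reading the off-diagonal entries as Dynkin edges (a single edge where a_ij = a_ji = -1; a double or triple edge where a_ij * a_ji = 2 or 3), the diagram is a chain of 6 nodes with a double edge at one end; the terminal node there is the unique short simple root (B_6). One simple-root ordering that puts it in standard form is (alpha_3, alpha_1, alpha_4, alpha_5, alpha_2, alpha_6). So the algebra is type B_6, i.e. so(13).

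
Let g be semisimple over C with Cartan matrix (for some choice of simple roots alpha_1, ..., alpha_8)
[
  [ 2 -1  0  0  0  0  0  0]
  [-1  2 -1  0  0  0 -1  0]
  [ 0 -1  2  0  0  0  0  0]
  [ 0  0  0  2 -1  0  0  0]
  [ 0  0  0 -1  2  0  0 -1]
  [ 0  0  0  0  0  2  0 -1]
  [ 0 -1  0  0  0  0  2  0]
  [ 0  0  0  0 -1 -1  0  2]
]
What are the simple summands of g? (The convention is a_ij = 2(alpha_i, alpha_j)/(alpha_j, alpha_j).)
The diagram associated to this matrix has two connected components: the simple roots {alpha_4, alpha_5, alpha_6, alpha_8} form a chain of 4 nodes with single edges (A_4), and {alpha_1, alpha_2, alpha_3, alpha_7} form a chain of 2 nodes with a fork of two nodes at one end (D_4). A semisimple Lie algebra decomposes uniquely as the direct sum of simple ideals, one per connected component of its Dynkin diagram, so g ≅ A_4 ⊕ D_4 (dimension 24 + 28 = 52).

A4 + D4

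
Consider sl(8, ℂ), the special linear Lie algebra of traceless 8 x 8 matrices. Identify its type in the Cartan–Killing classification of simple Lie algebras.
This is sl(8), which has dimension 8^2 - 1 = 63 and rank 8 - 1 = 7 (a Cartan subalgebra is the diagonal traceless matrices). In the classification of classical Lie algebras, the special linear algebra sl(n+1) has type A_n; here n = 7, so the Dynkin diagram is a chain of 7 nodes with single edges (A_7). Hence the type is A_7.

A7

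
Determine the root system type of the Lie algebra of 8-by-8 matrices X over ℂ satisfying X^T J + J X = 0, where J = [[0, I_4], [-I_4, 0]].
C4

This is sp(8), which has dimension 8(8+1)/2 = 36 and rank 8/2 = 4. In the classification of classical Lie algebras, the symplectic algebra sp(2n) has type C_n; here n = 4, so the Dynkin diagram is a chain of 4 nodes with a double edge at one end; the terminal node there is the unique long simple root (C_4). Hence the type is C_4.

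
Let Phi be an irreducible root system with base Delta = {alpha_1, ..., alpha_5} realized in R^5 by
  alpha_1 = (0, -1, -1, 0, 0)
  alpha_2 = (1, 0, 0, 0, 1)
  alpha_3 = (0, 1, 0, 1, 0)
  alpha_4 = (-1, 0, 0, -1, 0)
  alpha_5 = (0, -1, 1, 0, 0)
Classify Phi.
Compute the Cartan integers a_ij = 2(alpha_i, alpha_j)/(alpha_j, alpha_j); the resulting 5x5 Cartan matrix is
[[2, 0, -1, 0, 0], [0, 2, 0, -1, 0], [-1, 0, 2, -1, -1], [0, -1, -1, 2, 0], [0, 0, -1, 0, 2]].
All simple roots have the same length, so the diagram is simply laced. The associated Dynkin diagram is a chain of 3 nodes with a fork of two nodes at one end (D_5), so the type is D_5 (the algebra so(10)).

D5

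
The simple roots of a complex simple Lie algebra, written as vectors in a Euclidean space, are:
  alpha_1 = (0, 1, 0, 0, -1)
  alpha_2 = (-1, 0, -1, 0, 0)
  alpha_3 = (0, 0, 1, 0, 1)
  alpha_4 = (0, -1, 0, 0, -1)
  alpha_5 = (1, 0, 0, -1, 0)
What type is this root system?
type D_5

Compute the Cartan integers a_ij = 2(alpha_i, alpha_j)/(alpha_j, alpha_j); the resulting 5x5 Cartan matrix is
[[2, 0, -1, 0, 0], [0, 2, -1, 0, -1], [-1, -1, 2, -1, 0], [0, 0, -1, 2, 0], [0, -1, 0, 0, 2]].
All simple roots have the same length, so the diagram is simply laced. The associated Dynkin diagram is a chain of 3 nodes with a fork of two nodes at one end (D_5), so the type is D_5 (the algebra so(10)).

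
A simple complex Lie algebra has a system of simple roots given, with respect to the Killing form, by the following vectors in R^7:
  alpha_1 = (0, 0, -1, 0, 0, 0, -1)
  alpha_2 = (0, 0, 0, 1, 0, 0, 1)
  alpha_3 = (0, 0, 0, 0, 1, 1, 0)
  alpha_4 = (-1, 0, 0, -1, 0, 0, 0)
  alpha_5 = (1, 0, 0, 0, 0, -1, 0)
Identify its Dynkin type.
type A_5

Compute the Cartan integers a_ij = 2(alpha_i, alpha_j)/(alpha_j, alpha_j); the resulting 5x5 Cartan matrix is
[[2, -1, 0, 0, 0], [-1, 2, 0, -1, 0], [0, 0, 2, 0, -1], [0, -1, 0, 2, -1], [0, 0, -1, -1, 2]].
All simple roots have the same length, so the diagram is simply laced. The associated Dynkin diagram is a chain of 5 nodes with single edges (A_5), so the type is A_5 (the algebra sl(6)).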